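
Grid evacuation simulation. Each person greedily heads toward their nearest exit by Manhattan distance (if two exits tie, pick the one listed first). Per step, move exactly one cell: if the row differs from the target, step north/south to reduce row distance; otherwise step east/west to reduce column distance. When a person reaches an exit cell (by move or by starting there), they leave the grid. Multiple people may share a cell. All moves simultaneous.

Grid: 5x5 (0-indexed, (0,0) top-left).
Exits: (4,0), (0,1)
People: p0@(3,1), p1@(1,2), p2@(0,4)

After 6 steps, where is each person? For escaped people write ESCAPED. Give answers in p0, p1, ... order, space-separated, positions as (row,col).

Step 1: p0:(3,1)->(4,1) | p1:(1,2)->(0,2) | p2:(0,4)->(0,3)
Step 2: p0:(4,1)->(4,0)->EXIT | p1:(0,2)->(0,1)->EXIT | p2:(0,3)->(0,2)
Step 3: p0:escaped | p1:escaped | p2:(0,2)->(0,1)->EXIT

ESCAPED ESCAPED ESCAPED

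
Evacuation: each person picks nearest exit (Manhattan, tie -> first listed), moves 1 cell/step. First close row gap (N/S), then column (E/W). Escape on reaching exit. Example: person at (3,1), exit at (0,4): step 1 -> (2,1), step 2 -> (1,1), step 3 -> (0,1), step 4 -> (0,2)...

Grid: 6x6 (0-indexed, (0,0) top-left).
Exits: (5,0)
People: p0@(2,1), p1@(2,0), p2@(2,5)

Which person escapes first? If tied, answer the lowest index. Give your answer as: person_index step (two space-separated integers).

Answer: 1 3

Derivation:
Step 1: p0:(2,1)->(3,1) | p1:(2,0)->(3,0) | p2:(2,5)->(3,5)
Step 2: p0:(3,1)->(4,1) | p1:(3,0)->(4,0) | p2:(3,5)->(4,5)
Step 3: p0:(4,1)->(5,1) | p1:(4,0)->(5,0)->EXIT | p2:(4,5)->(5,5)
Step 4: p0:(5,1)->(5,0)->EXIT | p1:escaped | p2:(5,5)->(5,4)
Step 5: p0:escaped | p1:escaped | p2:(5,4)->(5,3)
Step 6: p0:escaped | p1:escaped | p2:(5,3)->(5,2)
Step 7: p0:escaped | p1:escaped | p2:(5,2)->(5,1)
Step 8: p0:escaped | p1:escaped | p2:(5,1)->(5,0)->EXIT
Exit steps: [4, 3, 8]
First to escape: p1 at step 3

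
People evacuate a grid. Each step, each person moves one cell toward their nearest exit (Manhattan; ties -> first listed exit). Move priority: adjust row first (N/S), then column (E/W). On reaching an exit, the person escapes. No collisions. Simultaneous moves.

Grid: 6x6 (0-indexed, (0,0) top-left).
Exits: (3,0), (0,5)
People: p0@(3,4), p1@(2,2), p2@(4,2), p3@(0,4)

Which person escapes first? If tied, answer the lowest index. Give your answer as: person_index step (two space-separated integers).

Step 1: p0:(3,4)->(3,3) | p1:(2,2)->(3,2) | p2:(4,2)->(3,2) | p3:(0,4)->(0,5)->EXIT
Step 2: p0:(3,3)->(3,2) | p1:(3,2)->(3,1) | p2:(3,2)->(3,1) | p3:escaped
Step 3: p0:(3,2)->(3,1) | p1:(3,1)->(3,0)->EXIT | p2:(3,1)->(3,0)->EXIT | p3:escaped
Step 4: p0:(3,1)->(3,0)->EXIT | p1:escaped | p2:escaped | p3:escaped
Exit steps: [4, 3, 3, 1]
First to escape: p3 at step 1

Answer: 3 1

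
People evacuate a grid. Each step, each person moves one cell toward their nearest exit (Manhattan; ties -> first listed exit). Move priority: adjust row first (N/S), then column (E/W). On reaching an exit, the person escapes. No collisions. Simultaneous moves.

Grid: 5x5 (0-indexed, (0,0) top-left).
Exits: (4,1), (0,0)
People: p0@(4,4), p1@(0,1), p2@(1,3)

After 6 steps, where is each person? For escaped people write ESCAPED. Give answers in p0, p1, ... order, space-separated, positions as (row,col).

Step 1: p0:(4,4)->(4,3) | p1:(0,1)->(0,0)->EXIT | p2:(1,3)->(0,3)
Step 2: p0:(4,3)->(4,2) | p1:escaped | p2:(0,3)->(0,2)
Step 3: p0:(4,2)->(4,1)->EXIT | p1:escaped | p2:(0,2)->(0,1)
Step 4: p0:escaped | p1:escaped | p2:(0,1)->(0,0)->EXIT

ESCAPED ESCAPED ESCAPED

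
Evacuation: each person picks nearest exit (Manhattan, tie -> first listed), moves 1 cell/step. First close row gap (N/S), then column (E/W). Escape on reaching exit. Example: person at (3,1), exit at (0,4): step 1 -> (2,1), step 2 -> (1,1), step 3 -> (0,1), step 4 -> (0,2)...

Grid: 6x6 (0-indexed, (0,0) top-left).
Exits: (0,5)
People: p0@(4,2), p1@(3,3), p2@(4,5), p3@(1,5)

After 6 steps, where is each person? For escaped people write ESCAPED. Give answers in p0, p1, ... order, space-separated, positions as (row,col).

Step 1: p0:(4,2)->(3,2) | p1:(3,3)->(2,3) | p2:(4,5)->(3,5) | p3:(1,5)->(0,5)->EXIT
Step 2: p0:(3,2)->(2,2) | p1:(2,3)->(1,3) | p2:(3,5)->(2,5) | p3:escaped
Step 3: p0:(2,2)->(1,2) | p1:(1,3)->(0,3) | p2:(2,5)->(1,5) | p3:escaped
Step 4: p0:(1,2)->(0,2) | p1:(0,3)->(0,4) | p2:(1,5)->(0,5)->EXIT | p3:escaped
Step 5: p0:(0,2)->(0,3) | p1:(0,4)->(0,5)->EXIT | p2:escaped | p3:escaped
Step 6: p0:(0,3)->(0,4) | p1:escaped | p2:escaped | p3:escaped

(0,4) ESCAPED ESCAPED ESCAPED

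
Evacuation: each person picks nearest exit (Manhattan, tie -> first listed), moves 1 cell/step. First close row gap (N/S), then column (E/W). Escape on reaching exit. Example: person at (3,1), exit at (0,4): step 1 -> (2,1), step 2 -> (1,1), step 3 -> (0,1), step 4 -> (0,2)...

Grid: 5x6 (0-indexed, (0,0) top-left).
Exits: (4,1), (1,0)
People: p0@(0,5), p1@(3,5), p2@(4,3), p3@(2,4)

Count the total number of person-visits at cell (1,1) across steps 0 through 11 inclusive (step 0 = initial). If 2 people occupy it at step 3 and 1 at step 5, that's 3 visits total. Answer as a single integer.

Step 0: p0@(0,5) p1@(3,5) p2@(4,3) p3@(2,4) -> at (1,1): 0 [-], cum=0
Step 1: p0@(1,5) p1@(4,5) p2@(4,2) p3@(3,4) -> at (1,1): 0 [-], cum=0
Step 2: p0@(1,4) p1@(4,4) p2@ESC p3@(4,4) -> at (1,1): 0 [-], cum=0
Step 3: p0@(1,3) p1@(4,3) p2@ESC p3@(4,3) -> at (1,1): 0 [-], cum=0
Step 4: p0@(1,2) p1@(4,2) p2@ESC p3@(4,2) -> at (1,1): 0 [-], cum=0
Step 5: p0@(1,1) p1@ESC p2@ESC p3@ESC -> at (1,1): 1 [p0], cum=1
Step 6: p0@ESC p1@ESC p2@ESC p3@ESC -> at (1,1): 0 [-], cum=1
Total visits = 1

Answer: 1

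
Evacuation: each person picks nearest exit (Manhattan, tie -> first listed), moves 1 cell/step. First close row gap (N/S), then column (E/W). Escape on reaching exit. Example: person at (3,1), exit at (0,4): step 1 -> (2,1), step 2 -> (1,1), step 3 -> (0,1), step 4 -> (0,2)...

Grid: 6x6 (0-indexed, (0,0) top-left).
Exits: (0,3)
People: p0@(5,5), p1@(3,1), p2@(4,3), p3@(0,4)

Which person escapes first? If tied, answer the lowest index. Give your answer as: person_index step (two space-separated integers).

Step 1: p0:(5,5)->(4,5) | p1:(3,1)->(2,1) | p2:(4,3)->(3,3) | p3:(0,4)->(0,3)->EXIT
Step 2: p0:(4,5)->(3,5) | p1:(2,1)->(1,1) | p2:(3,3)->(2,3) | p3:escaped
Step 3: p0:(3,5)->(2,5) | p1:(1,1)->(0,1) | p2:(2,3)->(1,3) | p3:escaped
Step 4: p0:(2,5)->(1,5) | p1:(0,1)->(0,2) | p2:(1,3)->(0,3)->EXIT | p3:escaped
Step 5: p0:(1,5)->(0,5) | p1:(0,2)->(0,3)->EXIT | p2:escaped | p3:escaped
Step 6: p0:(0,5)->(0,4) | p1:escaped | p2:escaped | p3:escaped
Step 7: p0:(0,4)->(0,3)->EXIT | p1:escaped | p2:escaped | p3:escaped
Exit steps: [7, 5, 4, 1]
First to escape: p3 at step 1

Answer: 3 1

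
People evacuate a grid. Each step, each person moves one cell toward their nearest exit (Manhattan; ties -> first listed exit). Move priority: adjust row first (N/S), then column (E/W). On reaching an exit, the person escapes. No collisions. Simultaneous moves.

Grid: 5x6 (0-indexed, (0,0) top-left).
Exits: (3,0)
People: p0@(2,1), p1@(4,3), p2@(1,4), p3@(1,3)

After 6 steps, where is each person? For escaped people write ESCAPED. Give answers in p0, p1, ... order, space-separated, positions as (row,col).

Step 1: p0:(2,1)->(3,1) | p1:(4,3)->(3,3) | p2:(1,4)->(2,4) | p3:(1,3)->(2,3)
Step 2: p0:(3,1)->(3,0)->EXIT | p1:(3,3)->(3,2) | p2:(2,4)->(3,4) | p3:(2,3)->(3,3)
Step 3: p0:escaped | p1:(3,2)->(3,1) | p2:(3,4)->(3,3) | p3:(3,3)->(3,2)
Step 4: p0:escaped | p1:(3,1)->(3,0)->EXIT | p2:(3,3)->(3,2) | p3:(3,2)->(3,1)
Step 5: p0:escaped | p1:escaped | p2:(3,2)->(3,1) | p3:(3,1)->(3,0)->EXIT
Step 6: p0:escaped | p1:escaped | p2:(3,1)->(3,0)->EXIT | p3:escaped

ESCAPED ESCAPED ESCAPED ESCAPED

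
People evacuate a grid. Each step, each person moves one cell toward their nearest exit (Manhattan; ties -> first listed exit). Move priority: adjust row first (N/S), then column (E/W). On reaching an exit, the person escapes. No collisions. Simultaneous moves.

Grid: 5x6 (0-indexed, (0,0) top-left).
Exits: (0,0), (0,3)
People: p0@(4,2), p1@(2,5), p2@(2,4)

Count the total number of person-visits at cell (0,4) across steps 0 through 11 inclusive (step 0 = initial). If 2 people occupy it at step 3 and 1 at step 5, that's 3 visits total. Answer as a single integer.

Step 0: p0@(4,2) p1@(2,5) p2@(2,4) -> at (0,4): 0 [-], cum=0
Step 1: p0@(3,2) p1@(1,5) p2@(1,4) -> at (0,4): 0 [-], cum=0
Step 2: p0@(2,2) p1@(0,5) p2@(0,4) -> at (0,4): 1 [p2], cum=1
Step 3: p0@(1,2) p1@(0,4) p2@ESC -> at (0,4): 1 [p1], cum=2
Step 4: p0@(0,2) p1@ESC p2@ESC -> at (0,4): 0 [-], cum=2
Step 5: p0@ESC p1@ESC p2@ESC -> at (0,4): 0 [-], cum=2
Total visits = 2

Answer: 2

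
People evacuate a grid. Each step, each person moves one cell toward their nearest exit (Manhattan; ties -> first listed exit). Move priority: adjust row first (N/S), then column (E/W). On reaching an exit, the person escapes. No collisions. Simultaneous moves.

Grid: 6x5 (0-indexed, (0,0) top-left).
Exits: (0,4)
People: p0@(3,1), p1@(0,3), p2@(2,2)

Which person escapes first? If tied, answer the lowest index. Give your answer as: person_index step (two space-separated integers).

Step 1: p0:(3,1)->(2,1) | p1:(0,3)->(0,4)->EXIT | p2:(2,2)->(1,2)
Step 2: p0:(2,1)->(1,1) | p1:escaped | p2:(1,2)->(0,2)
Step 3: p0:(1,1)->(0,1) | p1:escaped | p2:(0,2)->(0,3)
Step 4: p0:(0,1)->(0,2) | p1:escaped | p2:(0,3)->(0,4)->EXIT
Step 5: p0:(0,2)->(0,3) | p1:escaped | p2:escaped
Step 6: p0:(0,3)->(0,4)->EXIT | p1:escaped | p2:escaped
Exit steps: [6, 1, 4]
First to escape: p1 at step 1

Answer: 1 1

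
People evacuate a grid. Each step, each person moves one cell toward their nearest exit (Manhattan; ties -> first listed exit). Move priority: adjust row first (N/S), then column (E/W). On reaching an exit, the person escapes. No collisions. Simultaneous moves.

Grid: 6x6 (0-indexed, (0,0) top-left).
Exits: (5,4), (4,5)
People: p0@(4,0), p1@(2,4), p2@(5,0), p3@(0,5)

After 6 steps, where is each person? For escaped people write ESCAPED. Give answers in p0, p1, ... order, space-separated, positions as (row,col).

Step 1: p0:(4,0)->(5,0) | p1:(2,4)->(3,4) | p2:(5,0)->(5,1) | p3:(0,5)->(1,5)
Step 2: p0:(5,0)->(5,1) | p1:(3,4)->(4,4) | p2:(5,1)->(5,2) | p3:(1,5)->(2,5)
Step 3: p0:(5,1)->(5,2) | p1:(4,4)->(5,4)->EXIT | p2:(5,2)->(5,3) | p3:(2,5)->(3,5)
Step 4: p0:(5,2)->(5,3) | p1:escaped | p2:(5,3)->(5,4)->EXIT | p3:(3,5)->(4,5)->EXIT
Step 5: p0:(5,3)->(5,4)->EXIT | p1:escaped | p2:escaped | p3:escaped

ESCAPED ESCAPED ESCAPED ESCAPED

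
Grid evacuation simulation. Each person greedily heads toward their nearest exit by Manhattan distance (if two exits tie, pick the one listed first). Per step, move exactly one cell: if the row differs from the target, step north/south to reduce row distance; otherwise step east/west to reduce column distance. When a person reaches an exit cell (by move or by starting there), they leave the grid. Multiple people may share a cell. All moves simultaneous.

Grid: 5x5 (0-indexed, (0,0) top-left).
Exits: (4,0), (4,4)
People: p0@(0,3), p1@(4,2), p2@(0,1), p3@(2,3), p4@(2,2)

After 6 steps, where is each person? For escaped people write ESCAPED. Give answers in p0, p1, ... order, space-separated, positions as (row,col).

Step 1: p0:(0,3)->(1,3) | p1:(4,2)->(4,1) | p2:(0,1)->(1,1) | p3:(2,3)->(3,3) | p4:(2,2)->(3,2)
Step 2: p0:(1,3)->(2,3) | p1:(4,1)->(4,0)->EXIT | p2:(1,1)->(2,1) | p3:(3,3)->(4,3) | p4:(3,2)->(4,2)
Step 3: p0:(2,3)->(3,3) | p1:escaped | p2:(2,1)->(3,1) | p3:(4,3)->(4,4)->EXIT | p4:(4,2)->(4,1)
Step 4: p0:(3,3)->(4,3) | p1:escaped | p2:(3,1)->(4,1) | p3:escaped | p4:(4,1)->(4,0)->EXIT
Step 5: p0:(4,3)->(4,4)->EXIT | p1:escaped | p2:(4,1)->(4,0)->EXIT | p3:escaped | p4:escaped

ESCAPED ESCAPED ESCAPED ESCAPED ESCAPED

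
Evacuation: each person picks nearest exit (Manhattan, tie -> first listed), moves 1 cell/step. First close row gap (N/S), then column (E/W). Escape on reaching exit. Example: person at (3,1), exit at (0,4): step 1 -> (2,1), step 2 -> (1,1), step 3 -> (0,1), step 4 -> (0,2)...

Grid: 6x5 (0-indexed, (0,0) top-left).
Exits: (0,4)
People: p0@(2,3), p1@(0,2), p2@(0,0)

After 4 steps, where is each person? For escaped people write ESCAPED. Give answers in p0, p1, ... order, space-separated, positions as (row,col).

Step 1: p0:(2,3)->(1,3) | p1:(0,2)->(0,3) | p2:(0,0)->(0,1)
Step 2: p0:(1,3)->(0,3) | p1:(0,3)->(0,4)->EXIT | p2:(0,1)->(0,2)
Step 3: p0:(0,3)->(0,4)->EXIT | p1:escaped | p2:(0,2)->(0,3)
Step 4: p0:escaped | p1:escaped | p2:(0,3)->(0,4)->EXIT

ESCAPED ESCAPED ESCAPED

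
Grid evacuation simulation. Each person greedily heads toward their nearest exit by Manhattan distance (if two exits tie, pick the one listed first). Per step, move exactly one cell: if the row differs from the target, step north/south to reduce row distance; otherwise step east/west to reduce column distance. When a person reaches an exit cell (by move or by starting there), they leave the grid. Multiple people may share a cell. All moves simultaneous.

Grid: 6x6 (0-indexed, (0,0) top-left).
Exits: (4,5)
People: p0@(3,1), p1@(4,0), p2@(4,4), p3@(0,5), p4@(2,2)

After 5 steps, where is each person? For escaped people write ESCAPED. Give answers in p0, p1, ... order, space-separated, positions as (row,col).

Step 1: p0:(3,1)->(4,1) | p1:(4,0)->(4,1) | p2:(4,4)->(4,5)->EXIT | p3:(0,5)->(1,5) | p4:(2,2)->(3,2)
Step 2: p0:(4,1)->(4,2) | p1:(4,1)->(4,2) | p2:escaped | p3:(1,5)->(2,5) | p4:(3,2)->(4,2)
Step 3: p0:(4,2)->(4,3) | p1:(4,2)->(4,3) | p2:escaped | p3:(2,5)->(3,5) | p4:(4,2)->(4,3)
Step 4: p0:(4,3)->(4,4) | p1:(4,3)->(4,4) | p2:escaped | p3:(3,5)->(4,5)->EXIT | p4:(4,3)->(4,4)
Step 5: p0:(4,4)->(4,5)->EXIT | p1:(4,4)->(4,5)->EXIT | p2:escaped | p3:escaped | p4:(4,4)->(4,5)->EXIT

ESCAPED ESCAPED ESCAPED ESCAPED ESCAPED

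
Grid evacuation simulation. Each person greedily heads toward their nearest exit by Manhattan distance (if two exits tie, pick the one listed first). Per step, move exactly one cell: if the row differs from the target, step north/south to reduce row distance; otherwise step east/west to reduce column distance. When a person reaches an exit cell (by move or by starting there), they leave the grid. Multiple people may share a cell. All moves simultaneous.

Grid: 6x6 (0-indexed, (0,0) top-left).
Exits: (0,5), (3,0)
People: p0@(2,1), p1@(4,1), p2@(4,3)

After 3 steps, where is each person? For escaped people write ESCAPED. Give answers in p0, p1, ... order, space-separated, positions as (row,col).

Step 1: p0:(2,1)->(3,1) | p1:(4,1)->(3,1) | p2:(4,3)->(3,3)
Step 2: p0:(3,1)->(3,0)->EXIT | p1:(3,1)->(3,0)->EXIT | p2:(3,3)->(3,2)
Step 3: p0:escaped | p1:escaped | p2:(3,2)->(3,1)

ESCAPED ESCAPED (3,1)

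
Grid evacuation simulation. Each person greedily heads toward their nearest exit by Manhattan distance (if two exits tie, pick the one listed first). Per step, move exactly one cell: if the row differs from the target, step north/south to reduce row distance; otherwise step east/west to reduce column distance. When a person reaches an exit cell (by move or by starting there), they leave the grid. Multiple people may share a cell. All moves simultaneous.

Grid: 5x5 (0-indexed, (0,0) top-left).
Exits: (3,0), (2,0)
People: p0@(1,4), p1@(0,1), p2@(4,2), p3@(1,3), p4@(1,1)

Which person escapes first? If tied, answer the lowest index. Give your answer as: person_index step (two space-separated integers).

Answer: 4 2

Derivation:
Step 1: p0:(1,4)->(2,4) | p1:(0,1)->(1,1) | p2:(4,2)->(3,2) | p3:(1,3)->(2,3) | p4:(1,1)->(2,1)
Step 2: p0:(2,4)->(2,3) | p1:(1,1)->(2,1) | p2:(3,2)->(3,1) | p3:(2,3)->(2,2) | p4:(2,1)->(2,0)->EXIT
Step 3: p0:(2,3)->(2,2) | p1:(2,1)->(2,0)->EXIT | p2:(3,1)->(3,0)->EXIT | p3:(2,2)->(2,1) | p4:escaped
Step 4: p0:(2,2)->(2,1) | p1:escaped | p2:escaped | p3:(2,1)->(2,0)->EXIT | p4:escaped
Step 5: p0:(2,1)->(2,0)->EXIT | p1:escaped | p2:escaped | p3:escaped | p4:escaped
Exit steps: [5, 3, 3, 4, 2]
First to escape: p4 at step 2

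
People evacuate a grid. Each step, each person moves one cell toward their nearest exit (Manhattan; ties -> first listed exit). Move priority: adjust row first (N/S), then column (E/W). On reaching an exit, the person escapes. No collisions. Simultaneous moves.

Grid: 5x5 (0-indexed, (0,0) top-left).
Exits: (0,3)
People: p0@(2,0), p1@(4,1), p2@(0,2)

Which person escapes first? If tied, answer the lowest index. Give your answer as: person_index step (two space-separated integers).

Answer: 2 1

Derivation:
Step 1: p0:(2,0)->(1,0) | p1:(4,1)->(3,1) | p2:(0,2)->(0,3)->EXIT
Step 2: p0:(1,0)->(0,0) | p1:(3,1)->(2,1) | p2:escaped
Step 3: p0:(0,0)->(0,1) | p1:(2,1)->(1,1) | p2:escaped
Step 4: p0:(0,1)->(0,2) | p1:(1,1)->(0,1) | p2:escaped
Step 5: p0:(0,2)->(0,3)->EXIT | p1:(0,1)->(0,2) | p2:escaped
Step 6: p0:escaped | p1:(0,2)->(0,3)->EXIT | p2:escaped
Exit steps: [5, 6, 1]
First to escape: p2 at step 1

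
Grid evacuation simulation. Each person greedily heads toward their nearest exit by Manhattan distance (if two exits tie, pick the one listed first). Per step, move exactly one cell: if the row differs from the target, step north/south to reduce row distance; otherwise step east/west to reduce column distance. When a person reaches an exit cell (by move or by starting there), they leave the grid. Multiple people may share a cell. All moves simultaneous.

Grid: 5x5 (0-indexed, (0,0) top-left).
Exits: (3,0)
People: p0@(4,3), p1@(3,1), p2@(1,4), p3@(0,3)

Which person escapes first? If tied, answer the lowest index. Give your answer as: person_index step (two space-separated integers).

Answer: 1 1

Derivation:
Step 1: p0:(4,3)->(3,3) | p1:(3,1)->(3,0)->EXIT | p2:(1,4)->(2,4) | p3:(0,3)->(1,3)
Step 2: p0:(3,3)->(3,2) | p1:escaped | p2:(2,4)->(3,4) | p3:(1,3)->(2,3)
Step 3: p0:(3,2)->(3,1) | p1:escaped | p2:(3,4)->(3,3) | p3:(2,3)->(3,3)
Step 4: p0:(3,1)->(3,0)->EXIT | p1:escaped | p2:(3,3)->(3,2) | p3:(3,3)->(3,2)
Step 5: p0:escaped | p1:escaped | p2:(3,2)->(3,1) | p3:(3,2)->(3,1)
Step 6: p0:escaped | p1:escaped | p2:(3,1)->(3,0)->EXIT | p3:(3,1)->(3,0)->EXIT
Exit steps: [4, 1, 6, 6]
First to escape: p1 at step 1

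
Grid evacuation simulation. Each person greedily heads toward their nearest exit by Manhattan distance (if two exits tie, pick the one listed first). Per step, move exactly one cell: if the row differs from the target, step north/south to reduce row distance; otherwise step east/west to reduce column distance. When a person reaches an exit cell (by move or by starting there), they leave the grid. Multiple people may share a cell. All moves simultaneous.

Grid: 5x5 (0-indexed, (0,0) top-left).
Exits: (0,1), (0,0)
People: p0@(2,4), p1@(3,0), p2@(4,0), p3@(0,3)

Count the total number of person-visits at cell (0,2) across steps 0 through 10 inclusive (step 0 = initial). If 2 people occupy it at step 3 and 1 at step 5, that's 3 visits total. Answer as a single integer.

Step 0: p0@(2,4) p1@(3,0) p2@(4,0) p3@(0,3) -> at (0,2): 0 [-], cum=0
Step 1: p0@(1,4) p1@(2,0) p2@(3,0) p3@(0,2) -> at (0,2): 1 [p3], cum=1
Step 2: p0@(0,4) p1@(1,0) p2@(2,0) p3@ESC -> at (0,2): 0 [-], cum=1
Step 3: p0@(0,3) p1@ESC p2@(1,0) p3@ESC -> at (0,2): 0 [-], cum=1
Step 4: p0@(0,2) p1@ESC p2@ESC p3@ESC -> at (0,2): 1 [p0], cum=2
Step 5: p0@ESC p1@ESC p2@ESC p3@ESC -> at (0,2): 0 [-], cum=2
Total visits = 2

Answer: 2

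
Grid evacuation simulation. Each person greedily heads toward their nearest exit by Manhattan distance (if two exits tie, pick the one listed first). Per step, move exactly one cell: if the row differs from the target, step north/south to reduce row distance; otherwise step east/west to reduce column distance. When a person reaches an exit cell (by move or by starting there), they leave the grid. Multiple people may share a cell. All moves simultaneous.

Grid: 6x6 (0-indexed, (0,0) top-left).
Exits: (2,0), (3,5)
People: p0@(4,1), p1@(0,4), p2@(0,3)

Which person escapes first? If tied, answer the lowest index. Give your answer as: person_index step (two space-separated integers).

Answer: 0 3

Derivation:
Step 1: p0:(4,1)->(3,1) | p1:(0,4)->(1,4) | p2:(0,3)->(1,3)
Step 2: p0:(3,1)->(2,1) | p1:(1,4)->(2,4) | p2:(1,3)->(2,3)
Step 3: p0:(2,1)->(2,0)->EXIT | p1:(2,4)->(3,4) | p2:(2,3)->(2,2)
Step 4: p0:escaped | p1:(3,4)->(3,5)->EXIT | p2:(2,2)->(2,1)
Step 5: p0:escaped | p1:escaped | p2:(2,1)->(2,0)->EXIT
Exit steps: [3, 4, 5]
First to escape: p0 at step 3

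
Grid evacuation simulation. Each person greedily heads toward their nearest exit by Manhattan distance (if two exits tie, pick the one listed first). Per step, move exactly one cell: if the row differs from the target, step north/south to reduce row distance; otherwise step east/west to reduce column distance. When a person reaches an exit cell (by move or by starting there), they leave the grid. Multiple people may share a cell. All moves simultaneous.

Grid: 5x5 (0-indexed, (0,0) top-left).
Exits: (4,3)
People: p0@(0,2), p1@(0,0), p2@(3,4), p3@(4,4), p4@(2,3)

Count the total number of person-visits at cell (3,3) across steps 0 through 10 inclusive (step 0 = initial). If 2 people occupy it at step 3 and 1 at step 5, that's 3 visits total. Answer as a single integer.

Answer: 1

Derivation:
Step 0: p0@(0,2) p1@(0,0) p2@(3,4) p3@(4,4) p4@(2,3) -> at (3,3): 0 [-], cum=0
Step 1: p0@(1,2) p1@(1,0) p2@(4,4) p3@ESC p4@(3,3) -> at (3,3): 1 [p4], cum=1
Step 2: p0@(2,2) p1@(2,0) p2@ESC p3@ESC p4@ESC -> at (3,3): 0 [-], cum=1
Step 3: p0@(3,2) p1@(3,0) p2@ESC p3@ESC p4@ESC -> at (3,3): 0 [-], cum=1
Step 4: p0@(4,2) p1@(4,0) p2@ESC p3@ESC p4@ESC -> at (3,3): 0 [-], cum=1
Step 5: p0@ESC p1@(4,1) p2@ESC p3@ESC p4@ESC -> at (3,3): 0 [-], cum=1
Step 6: p0@ESC p1@(4,2) p2@ESC p3@ESC p4@ESC -> at (3,3): 0 [-], cum=1
Step 7: p0@ESC p1@ESC p2@ESC p3@ESC p4@ESC -> at (3,3): 0 [-], cum=1
Total visits = 1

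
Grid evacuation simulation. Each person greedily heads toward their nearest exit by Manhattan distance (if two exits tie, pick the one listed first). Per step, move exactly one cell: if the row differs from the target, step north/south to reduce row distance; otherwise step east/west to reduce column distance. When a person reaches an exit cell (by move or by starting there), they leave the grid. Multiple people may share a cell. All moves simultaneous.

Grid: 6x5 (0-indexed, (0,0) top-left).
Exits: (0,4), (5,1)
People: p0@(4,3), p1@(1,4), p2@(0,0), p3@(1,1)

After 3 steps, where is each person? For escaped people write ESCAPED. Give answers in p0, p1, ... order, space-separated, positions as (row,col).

Step 1: p0:(4,3)->(5,3) | p1:(1,4)->(0,4)->EXIT | p2:(0,0)->(0,1) | p3:(1,1)->(0,1)
Step 2: p0:(5,3)->(5,2) | p1:escaped | p2:(0,1)->(0,2) | p3:(0,1)->(0,2)
Step 3: p0:(5,2)->(5,1)->EXIT | p1:escaped | p2:(0,2)->(0,3) | p3:(0,2)->(0,3)

ESCAPED ESCAPED (0,3) (0,3)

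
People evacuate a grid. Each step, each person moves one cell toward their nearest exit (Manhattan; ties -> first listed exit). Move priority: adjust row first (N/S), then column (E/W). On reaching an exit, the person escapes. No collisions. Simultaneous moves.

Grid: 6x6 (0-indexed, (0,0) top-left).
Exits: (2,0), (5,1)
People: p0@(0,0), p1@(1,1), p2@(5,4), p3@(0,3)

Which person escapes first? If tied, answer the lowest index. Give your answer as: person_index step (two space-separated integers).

Answer: 0 2

Derivation:
Step 1: p0:(0,0)->(1,0) | p1:(1,1)->(2,1) | p2:(5,4)->(5,3) | p3:(0,3)->(1,3)
Step 2: p0:(1,0)->(2,0)->EXIT | p1:(2,1)->(2,0)->EXIT | p2:(5,3)->(5,2) | p3:(1,3)->(2,3)
Step 3: p0:escaped | p1:escaped | p2:(5,2)->(5,1)->EXIT | p3:(2,3)->(2,2)
Step 4: p0:escaped | p1:escaped | p2:escaped | p3:(2,2)->(2,1)
Step 5: p0:escaped | p1:escaped | p2:escaped | p3:(2,1)->(2,0)->EXIT
Exit steps: [2, 2, 3, 5]
First to escape: p0 at step 2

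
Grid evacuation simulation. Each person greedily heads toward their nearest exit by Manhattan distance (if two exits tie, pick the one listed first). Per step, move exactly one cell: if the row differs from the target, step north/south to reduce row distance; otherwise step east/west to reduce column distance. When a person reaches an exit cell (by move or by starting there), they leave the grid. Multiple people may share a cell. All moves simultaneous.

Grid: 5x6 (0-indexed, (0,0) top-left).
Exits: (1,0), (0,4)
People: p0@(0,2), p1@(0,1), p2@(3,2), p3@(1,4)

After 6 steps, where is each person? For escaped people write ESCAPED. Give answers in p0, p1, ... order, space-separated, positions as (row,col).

Step 1: p0:(0,2)->(0,3) | p1:(0,1)->(1,1) | p2:(3,2)->(2,2) | p3:(1,4)->(0,4)->EXIT
Step 2: p0:(0,3)->(0,4)->EXIT | p1:(1,1)->(1,0)->EXIT | p2:(2,2)->(1,2) | p3:escaped
Step 3: p0:escaped | p1:escaped | p2:(1,2)->(1,1) | p3:escaped
Step 4: p0:escaped | p1:escaped | p2:(1,1)->(1,0)->EXIT | p3:escaped

ESCAPED ESCAPED ESCAPED ESCAPED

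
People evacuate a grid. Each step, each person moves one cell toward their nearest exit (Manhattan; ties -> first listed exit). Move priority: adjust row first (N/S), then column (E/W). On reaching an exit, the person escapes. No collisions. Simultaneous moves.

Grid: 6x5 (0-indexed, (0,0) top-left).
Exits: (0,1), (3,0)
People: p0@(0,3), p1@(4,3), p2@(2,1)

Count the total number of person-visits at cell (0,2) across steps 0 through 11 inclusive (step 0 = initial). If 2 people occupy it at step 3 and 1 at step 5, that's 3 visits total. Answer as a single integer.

Answer: 1

Derivation:
Step 0: p0@(0,3) p1@(4,3) p2@(2,1) -> at (0,2): 0 [-], cum=0
Step 1: p0@(0,2) p1@(3,3) p2@(1,1) -> at (0,2): 1 [p0], cum=1
Step 2: p0@ESC p1@(3,2) p2@ESC -> at (0,2): 0 [-], cum=1
Step 3: p0@ESC p1@(3,1) p2@ESC -> at (0,2): 0 [-], cum=1
Step 4: p0@ESC p1@ESC p2@ESC -> at (0,2): 0 [-], cum=1
Total visits = 1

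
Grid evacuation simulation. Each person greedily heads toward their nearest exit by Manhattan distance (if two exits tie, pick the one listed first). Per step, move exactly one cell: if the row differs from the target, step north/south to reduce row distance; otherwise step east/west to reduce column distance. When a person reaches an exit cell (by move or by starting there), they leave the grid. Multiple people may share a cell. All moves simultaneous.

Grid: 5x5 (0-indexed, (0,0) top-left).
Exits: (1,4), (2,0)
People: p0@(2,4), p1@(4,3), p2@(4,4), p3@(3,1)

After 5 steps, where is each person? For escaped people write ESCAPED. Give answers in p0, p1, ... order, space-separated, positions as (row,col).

Step 1: p0:(2,4)->(1,4)->EXIT | p1:(4,3)->(3,3) | p2:(4,4)->(3,4) | p3:(3,1)->(2,1)
Step 2: p0:escaped | p1:(3,3)->(2,3) | p2:(3,4)->(2,4) | p3:(2,1)->(2,0)->EXIT
Step 3: p0:escaped | p1:(2,3)->(1,3) | p2:(2,4)->(1,4)->EXIT | p3:escaped
Step 4: p0:escaped | p1:(1,3)->(1,4)->EXIT | p2:escaped | p3:escaped

ESCAPED ESCAPED ESCAPED ESCAPED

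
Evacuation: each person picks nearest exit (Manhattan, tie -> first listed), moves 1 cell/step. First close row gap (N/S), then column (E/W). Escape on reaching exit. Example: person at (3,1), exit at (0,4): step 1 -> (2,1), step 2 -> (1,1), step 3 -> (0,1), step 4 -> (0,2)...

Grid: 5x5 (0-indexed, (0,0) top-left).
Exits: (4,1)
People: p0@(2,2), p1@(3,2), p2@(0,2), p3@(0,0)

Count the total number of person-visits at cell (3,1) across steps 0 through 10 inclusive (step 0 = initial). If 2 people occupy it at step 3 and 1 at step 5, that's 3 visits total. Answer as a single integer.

Step 0: p0@(2,2) p1@(3,2) p2@(0,2) p3@(0,0) -> at (3,1): 0 [-], cum=0
Step 1: p0@(3,2) p1@(4,2) p2@(1,2) p3@(1,0) -> at (3,1): 0 [-], cum=0
Step 2: p0@(4,2) p1@ESC p2@(2,2) p3@(2,0) -> at (3,1): 0 [-], cum=0
Step 3: p0@ESC p1@ESC p2@(3,2) p3@(3,0) -> at (3,1): 0 [-], cum=0
Step 4: p0@ESC p1@ESC p2@(4,2) p3@(4,0) -> at (3,1): 0 [-], cum=0
Step 5: p0@ESC p1@ESC p2@ESC p3@ESC -> at (3,1): 0 [-], cum=0
Total visits = 0

Answer: 0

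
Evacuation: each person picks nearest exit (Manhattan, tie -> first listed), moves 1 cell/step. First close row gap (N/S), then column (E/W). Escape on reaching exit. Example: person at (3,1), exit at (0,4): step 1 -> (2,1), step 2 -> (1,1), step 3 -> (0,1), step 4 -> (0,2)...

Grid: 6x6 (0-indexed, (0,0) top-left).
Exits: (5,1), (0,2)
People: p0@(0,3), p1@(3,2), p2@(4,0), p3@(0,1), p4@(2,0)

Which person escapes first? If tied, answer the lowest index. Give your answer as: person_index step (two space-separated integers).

Step 1: p0:(0,3)->(0,2)->EXIT | p1:(3,2)->(4,2) | p2:(4,0)->(5,0) | p3:(0,1)->(0,2)->EXIT | p4:(2,0)->(3,0)
Step 2: p0:escaped | p1:(4,2)->(5,2) | p2:(5,0)->(5,1)->EXIT | p3:escaped | p4:(3,0)->(4,0)
Step 3: p0:escaped | p1:(5,2)->(5,1)->EXIT | p2:escaped | p3:escaped | p4:(4,0)->(5,0)
Step 4: p0:escaped | p1:escaped | p2:escaped | p3:escaped | p4:(5,0)->(5,1)->EXIT
Exit steps: [1, 3, 2, 1, 4]
First to escape: p0 at step 1

Answer: 0 1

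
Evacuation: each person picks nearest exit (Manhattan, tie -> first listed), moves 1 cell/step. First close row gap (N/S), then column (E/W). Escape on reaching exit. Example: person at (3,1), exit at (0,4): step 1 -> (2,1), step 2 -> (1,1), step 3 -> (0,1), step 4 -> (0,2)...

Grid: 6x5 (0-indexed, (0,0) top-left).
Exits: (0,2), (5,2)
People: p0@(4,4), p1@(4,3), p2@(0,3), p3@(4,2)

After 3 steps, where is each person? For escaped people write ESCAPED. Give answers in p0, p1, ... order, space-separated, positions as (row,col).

Step 1: p0:(4,4)->(5,4) | p1:(4,3)->(5,3) | p2:(0,3)->(0,2)->EXIT | p3:(4,2)->(5,2)->EXIT
Step 2: p0:(5,4)->(5,3) | p1:(5,3)->(5,2)->EXIT | p2:escaped | p3:escaped
Step 3: p0:(5,3)->(5,2)->EXIT | p1:escaped | p2:escaped | p3:escaped

ESCAPED ESCAPED ESCAPED ESCAPED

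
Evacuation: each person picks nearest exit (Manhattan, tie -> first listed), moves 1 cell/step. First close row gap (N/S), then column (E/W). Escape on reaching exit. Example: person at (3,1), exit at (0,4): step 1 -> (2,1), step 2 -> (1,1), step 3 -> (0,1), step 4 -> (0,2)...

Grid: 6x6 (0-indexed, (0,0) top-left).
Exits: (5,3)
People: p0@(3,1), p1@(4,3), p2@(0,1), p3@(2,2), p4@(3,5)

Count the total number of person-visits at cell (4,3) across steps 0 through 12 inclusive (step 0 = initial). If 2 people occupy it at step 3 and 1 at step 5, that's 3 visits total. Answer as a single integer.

Answer: 1

Derivation:
Step 0: p0@(3,1) p1@(4,3) p2@(0,1) p3@(2,2) p4@(3,5) -> at (4,3): 1 [p1], cum=1
Step 1: p0@(4,1) p1@ESC p2@(1,1) p3@(3,2) p4@(4,5) -> at (4,3): 0 [-], cum=1
Step 2: p0@(5,1) p1@ESC p2@(2,1) p3@(4,2) p4@(5,5) -> at (4,3): 0 [-], cum=1
Step 3: p0@(5,2) p1@ESC p2@(3,1) p3@(5,2) p4@(5,4) -> at (4,3): 0 [-], cum=1
Step 4: p0@ESC p1@ESC p2@(4,1) p3@ESC p4@ESC -> at (4,3): 0 [-], cum=1
Step 5: p0@ESC p1@ESC p2@(5,1) p3@ESC p4@ESC -> at (4,3): 0 [-], cum=1
Step 6: p0@ESC p1@ESC p2@(5,2) p3@ESC p4@ESC -> at (4,3): 0 [-], cum=1
Step 7: p0@ESC p1@ESC p2@ESC p3@ESC p4@ESC -> at (4,3): 0 [-], cum=1
Total visits = 1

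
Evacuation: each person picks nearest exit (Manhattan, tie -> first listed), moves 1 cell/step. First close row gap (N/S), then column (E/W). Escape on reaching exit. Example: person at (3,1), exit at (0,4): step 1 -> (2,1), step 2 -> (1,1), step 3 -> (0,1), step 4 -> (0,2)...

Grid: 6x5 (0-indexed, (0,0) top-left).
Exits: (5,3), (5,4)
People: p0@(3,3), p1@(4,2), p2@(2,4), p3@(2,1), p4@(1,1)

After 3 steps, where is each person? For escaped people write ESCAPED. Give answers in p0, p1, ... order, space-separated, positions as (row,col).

Step 1: p0:(3,3)->(4,3) | p1:(4,2)->(5,2) | p2:(2,4)->(3,4) | p3:(2,1)->(3,1) | p4:(1,1)->(2,1)
Step 2: p0:(4,3)->(5,3)->EXIT | p1:(5,2)->(5,3)->EXIT | p2:(3,4)->(4,4) | p3:(3,1)->(4,1) | p4:(2,1)->(3,1)
Step 3: p0:escaped | p1:escaped | p2:(4,4)->(5,4)->EXIT | p3:(4,1)->(5,1) | p4:(3,1)->(4,1)

ESCAPED ESCAPED ESCAPED (5,1) (4,1)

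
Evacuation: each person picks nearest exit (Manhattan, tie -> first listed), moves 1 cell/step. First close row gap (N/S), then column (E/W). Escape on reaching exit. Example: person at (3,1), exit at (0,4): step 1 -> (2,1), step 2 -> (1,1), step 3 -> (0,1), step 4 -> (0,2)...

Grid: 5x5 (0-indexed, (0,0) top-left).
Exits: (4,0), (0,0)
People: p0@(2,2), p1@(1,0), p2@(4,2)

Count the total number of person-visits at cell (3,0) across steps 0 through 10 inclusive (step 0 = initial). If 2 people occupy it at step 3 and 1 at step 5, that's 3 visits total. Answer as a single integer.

Answer: 0

Derivation:
Step 0: p0@(2,2) p1@(1,0) p2@(4,2) -> at (3,0): 0 [-], cum=0
Step 1: p0@(3,2) p1@ESC p2@(4,1) -> at (3,0): 0 [-], cum=0
Step 2: p0@(4,2) p1@ESC p2@ESC -> at (3,0): 0 [-], cum=0
Step 3: p0@(4,1) p1@ESC p2@ESC -> at (3,0): 0 [-], cum=0
Step 4: p0@ESC p1@ESC p2@ESC -> at (3,0): 0 [-], cum=0
Total visits = 0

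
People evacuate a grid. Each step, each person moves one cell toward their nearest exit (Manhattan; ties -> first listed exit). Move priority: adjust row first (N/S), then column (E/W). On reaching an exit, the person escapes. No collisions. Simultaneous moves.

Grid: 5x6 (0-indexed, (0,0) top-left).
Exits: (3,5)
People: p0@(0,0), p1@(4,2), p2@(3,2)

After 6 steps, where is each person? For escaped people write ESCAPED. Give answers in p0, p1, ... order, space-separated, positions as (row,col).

Step 1: p0:(0,0)->(1,0) | p1:(4,2)->(3,2) | p2:(3,2)->(3,3)
Step 2: p0:(1,0)->(2,0) | p1:(3,2)->(3,3) | p2:(3,3)->(3,4)
Step 3: p0:(2,0)->(3,0) | p1:(3,3)->(3,4) | p2:(3,4)->(3,5)->EXIT
Step 4: p0:(3,0)->(3,1) | p1:(3,4)->(3,5)->EXIT | p2:escaped
Step 5: p0:(3,1)->(3,2) | p1:escaped | p2:escaped
Step 6: p0:(3,2)->(3,3) | p1:escaped | p2:escaped

(3,3) ESCAPED ESCAPED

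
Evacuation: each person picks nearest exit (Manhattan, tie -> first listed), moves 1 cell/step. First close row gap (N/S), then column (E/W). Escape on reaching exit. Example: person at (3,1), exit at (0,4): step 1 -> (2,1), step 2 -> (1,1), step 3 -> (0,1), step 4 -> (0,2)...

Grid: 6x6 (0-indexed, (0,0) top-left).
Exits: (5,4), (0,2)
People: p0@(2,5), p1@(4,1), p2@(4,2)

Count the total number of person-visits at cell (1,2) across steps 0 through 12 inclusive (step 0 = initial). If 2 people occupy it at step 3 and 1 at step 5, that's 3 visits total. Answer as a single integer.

Answer: 0

Derivation:
Step 0: p0@(2,5) p1@(4,1) p2@(4,2) -> at (1,2): 0 [-], cum=0
Step 1: p0@(3,5) p1@(5,1) p2@(5,2) -> at (1,2): 0 [-], cum=0
Step 2: p0@(4,5) p1@(5,2) p2@(5,3) -> at (1,2): 0 [-], cum=0
Step 3: p0@(5,5) p1@(5,3) p2@ESC -> at (1,2): 0 [-], cum=0
Step 4: p0@ESC p1@ESC p2@ESC -> at (1,2): 0 [-], cum=0
Total visits = 0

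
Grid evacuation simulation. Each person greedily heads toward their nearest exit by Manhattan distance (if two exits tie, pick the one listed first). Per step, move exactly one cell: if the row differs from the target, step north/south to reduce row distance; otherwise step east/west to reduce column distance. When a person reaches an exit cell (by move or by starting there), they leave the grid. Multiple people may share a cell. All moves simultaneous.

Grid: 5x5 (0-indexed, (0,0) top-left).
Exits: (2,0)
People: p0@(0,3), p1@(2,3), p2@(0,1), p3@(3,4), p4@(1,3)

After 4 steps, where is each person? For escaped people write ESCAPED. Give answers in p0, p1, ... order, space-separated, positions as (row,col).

Step 1: p0:(0,3)->(1,3) | p1:(2,3)->(2,2) | p2:(0,1)->(1,1) | p3:(3,4)->(2,4) | p4:(1,3)->(2,3)
Step 2: p0:(1,3)->(2,3) | p1:(2,2)->(2,1) | p2:(1,1)->(2,1) | p3:(2,4)->(2,3) | p4:(2,3)->(2,2)
Step 3: p0:(2,3)->(2,2) | p1:(2,1)->(2,0)->EXIT | p2:(2,1)->(2,0)->EXIT | p3:(2,3)->(2,2) | p4:(2,2)->(2,1)
Step 4: p0:(2,2)->(2,1) | p1:escaped | p2:escaped | p3:(2,2)->(2,1) | p4:(2,1)->(2,0)->EXIT

(2,1) ESCAPED ESCAPED (2,1) ESCAPED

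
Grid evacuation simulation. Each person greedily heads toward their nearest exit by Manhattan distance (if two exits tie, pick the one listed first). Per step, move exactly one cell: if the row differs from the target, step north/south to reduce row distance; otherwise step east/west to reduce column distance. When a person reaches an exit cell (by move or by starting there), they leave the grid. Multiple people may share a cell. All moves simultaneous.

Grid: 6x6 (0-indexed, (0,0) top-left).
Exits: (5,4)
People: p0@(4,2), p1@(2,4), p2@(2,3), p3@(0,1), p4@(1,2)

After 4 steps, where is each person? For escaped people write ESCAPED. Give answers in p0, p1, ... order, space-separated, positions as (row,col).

Step 1: p0:(4,2)->(5,2) | p1:(2,4)->(3,4) | p2:(2,3)->(3,3) | p3:(0,1)->(1,1) | p4:(1,2)->(2,2)
Step 2: p0:(5,2)->(5,3) | p1:(3,4)->(4,4) | p2:(3,3)->(4,3) | p3:(1,1)->(2,1) | p4:(2,2)->(3,2)
Step 3: p0:(5,3)->(5,4)->EXIT | p1:(4,4)->(5,4)->EXIT | p2:(4,3)->(5,3) | p3:(2,1)->(3,1) | p4:(3,2)->(4,2)
Step 4: p0:escaped | p1:escaped | p2:(5,3)->(5,4)->EXIT | p3:(3,1)->(4,1) | p4:(4,2)->(5,2)

ESCAPED ESCAPED ESCAPED (4,1) (5,2)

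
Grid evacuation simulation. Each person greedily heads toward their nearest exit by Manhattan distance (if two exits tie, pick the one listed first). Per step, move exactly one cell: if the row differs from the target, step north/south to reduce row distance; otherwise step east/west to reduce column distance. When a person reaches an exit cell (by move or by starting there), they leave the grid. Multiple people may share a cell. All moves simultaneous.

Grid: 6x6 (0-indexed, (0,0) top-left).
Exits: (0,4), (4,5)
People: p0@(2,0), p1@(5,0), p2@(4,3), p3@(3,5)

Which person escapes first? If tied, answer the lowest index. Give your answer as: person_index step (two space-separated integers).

Answer: 3 1

Derivation:
Step 1: p0:(2,0)->(1,0) | p1:(5,0)->(4,0) | p2:(4,3)->(4,4) | p3:(3,5)->(4,5)->EXIT
Step 2: p0:(1,0)->(0,0) | p1:(4,0)->(4,1) | p2:(4,4)->(4,5)->EXIT | p3:escaped
Step 3: p0:(0,0)->(0,1) | p1:(4,1)->(4,2) | p2:escaped | p3:escaped
Step 4: p0:(0,1)->(0,2) | p1:(4,2)->(4,3) | p2:escaped | p3:escaped
Step 5: p0:(0,2)->(0,3) | p1:(4,3)->(4,4) | p2:escaped | p3:escaped
Step 6: p0:(0,3)->(0,4)->EXIT | p1:(4,4)->(4,5)->EXIT | p2:escaped | p3:escaped
Exit steps: [6, 6, 2, 1]
First to escape: p3 at step 1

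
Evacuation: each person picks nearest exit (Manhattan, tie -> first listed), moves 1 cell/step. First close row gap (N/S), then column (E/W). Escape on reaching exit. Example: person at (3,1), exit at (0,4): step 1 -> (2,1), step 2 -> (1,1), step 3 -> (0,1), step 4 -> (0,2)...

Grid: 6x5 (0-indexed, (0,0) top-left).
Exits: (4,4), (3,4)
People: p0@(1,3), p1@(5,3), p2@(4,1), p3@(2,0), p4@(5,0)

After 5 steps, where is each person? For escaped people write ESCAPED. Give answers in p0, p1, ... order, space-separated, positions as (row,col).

Step 1: p0:(1,3)->(2,3) | p1:(5,3)->(4,3) | p2:(4,1)->(4,2) | p3:(2,0)->(3,0) | p4:(5,0)->(4,0)
Step 2: p0:(2,3)->(3,3) | p1:(4,3)->(4,4)->EXIT | p2:(4,2)->(4,3) | p3:(3,0)->(3,1) | p4:(4,0)->(4,1)
Step 3: p0:(3,3)->(3,4)->EXIT | p1:escaped | p2:(4,3)->(4,4)->EXIT | p3:(3,1)->(3,2) | p4:(4,1)->(4,2)
Step 4: p0:escaped | p1:escaped | p2:escaped | p3:(3,2)->(3,3) | p4:(4,2)->(4,3)
Step 5: p0:escaped | p1:escaped | p2:escaped | p3:(3,3)->(3,4)->EXIT | p4:(4,3)->(4,4)->EXIT

ESCAPED ESCAPED ESCAPED ESCAPED ESCAPED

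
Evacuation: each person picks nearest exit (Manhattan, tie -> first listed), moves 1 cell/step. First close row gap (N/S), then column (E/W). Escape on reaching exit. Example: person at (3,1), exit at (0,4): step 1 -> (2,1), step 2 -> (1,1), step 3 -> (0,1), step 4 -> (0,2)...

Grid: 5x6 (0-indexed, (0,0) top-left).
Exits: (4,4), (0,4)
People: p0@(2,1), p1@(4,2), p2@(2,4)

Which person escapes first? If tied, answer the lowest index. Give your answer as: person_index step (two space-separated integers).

Answer: 1 2

Derivation:
Step 1: p0:(2,1)->(3,1) | p1:(4,2)->(4,3) | p2:(2,4)->(3,4)
Step 2: p0:(3,1)->(4,1) | p1:(4,3)->(4,4)->EXIT | p2:(3,4)->(4,4)->EXIT
Step 3: p0:(4,1)->(4,2) | p1:escaped | p2:escaped
Step 4: p0:(4,2)->(4,3) | p1:escaped | p2:escaped
Step 5: p0:(4,3)->(4,4)->EXIT | p1:escaped | p2:escaped
Exit steps: [5, 2, 2]
First to escape: p1 at step 2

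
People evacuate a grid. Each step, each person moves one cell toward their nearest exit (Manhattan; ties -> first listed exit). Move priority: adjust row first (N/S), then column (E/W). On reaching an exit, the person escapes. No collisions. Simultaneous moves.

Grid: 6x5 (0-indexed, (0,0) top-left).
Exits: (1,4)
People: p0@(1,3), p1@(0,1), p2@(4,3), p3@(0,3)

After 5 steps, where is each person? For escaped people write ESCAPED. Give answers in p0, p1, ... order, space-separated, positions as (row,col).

Step 1: p0:(1,3)->(1,4)->EXIT | p1:(0,1)->(1,1) | p2:(4,3)->(3,3) | p3:(0,3)->(1,3)
Step 2: p0:escaped | p1:(1,1)->(1,2) | p2:(3,3)->(2,3) | p3:(1,3)->(1,4)->EXIT
Step 3: p0:escaped | p1:(1,2)->(1,3) | p2:(2,3)->(1,3) | p3:escaped
Step 4: p0:escaped | p1:(1,3)->(1,4)->EXIT | p2:(1,3)->(1,4)->EXIT | p3:escaped

ESCAPED ESCAPED ESCAPED ESCAPED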